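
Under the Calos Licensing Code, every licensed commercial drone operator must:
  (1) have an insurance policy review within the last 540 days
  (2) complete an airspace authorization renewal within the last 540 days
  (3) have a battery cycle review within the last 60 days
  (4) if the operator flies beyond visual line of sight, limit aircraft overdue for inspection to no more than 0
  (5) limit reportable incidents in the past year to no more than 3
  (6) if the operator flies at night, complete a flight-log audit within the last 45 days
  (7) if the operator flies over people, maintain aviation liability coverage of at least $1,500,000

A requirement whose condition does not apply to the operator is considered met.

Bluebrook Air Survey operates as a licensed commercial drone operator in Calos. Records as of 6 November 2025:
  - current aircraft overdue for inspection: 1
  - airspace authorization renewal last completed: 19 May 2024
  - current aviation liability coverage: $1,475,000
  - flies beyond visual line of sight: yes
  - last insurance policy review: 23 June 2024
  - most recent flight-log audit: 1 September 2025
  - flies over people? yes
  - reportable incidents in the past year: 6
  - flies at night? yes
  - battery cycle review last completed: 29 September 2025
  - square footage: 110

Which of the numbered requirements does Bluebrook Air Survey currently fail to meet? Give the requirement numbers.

4, 5, 6, 7

1. insurance policy review 501 days ago vs limit 540 → met
2. airspace authorization renewal 536 days ago vs limit 540 → met
3. battery cycle review 38 days ago vs limit 60 → met
4. condition 'flies beyond visual line of sight' holds; aircraft overdue for inspection 1 > 0 → not met
5. reportable incidents in the past year 6 > 3 → not met
6. condition 'flies at night' holds; flight-log audit 66 days ago vs limit 45 → not met
7. condition 'flies over people' holds; aviation liability coverage $1,475,000 < $1,500,000 → not met
Not met: 4, 5, 6, 7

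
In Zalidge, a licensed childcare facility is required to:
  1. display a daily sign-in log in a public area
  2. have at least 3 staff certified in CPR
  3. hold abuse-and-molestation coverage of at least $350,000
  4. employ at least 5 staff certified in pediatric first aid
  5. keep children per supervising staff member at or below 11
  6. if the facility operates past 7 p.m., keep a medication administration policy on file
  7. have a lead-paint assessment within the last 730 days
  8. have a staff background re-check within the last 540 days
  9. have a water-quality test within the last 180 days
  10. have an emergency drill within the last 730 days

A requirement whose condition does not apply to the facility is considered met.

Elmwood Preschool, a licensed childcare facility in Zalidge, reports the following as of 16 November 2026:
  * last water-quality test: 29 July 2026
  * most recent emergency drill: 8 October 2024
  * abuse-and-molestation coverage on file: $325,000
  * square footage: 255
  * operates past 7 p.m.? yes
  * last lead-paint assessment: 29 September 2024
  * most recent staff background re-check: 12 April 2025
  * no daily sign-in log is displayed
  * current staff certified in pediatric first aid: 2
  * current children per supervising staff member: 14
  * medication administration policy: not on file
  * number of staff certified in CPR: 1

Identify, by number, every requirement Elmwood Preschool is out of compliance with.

1, 2, 3, 4, 5, 6, 7, 8, 10

1. daily sign-in log absent → not met
2. staff certified in CPR 1 < 3 → not met
3. abuse-and-molestation coverage $325,000 < $350,000 → not met
4. staff certified in pediatric first aid 2 < 5 → not met
5. children per supervising staff member 14 > 11 → not met
6. condition 'operates past 7 p.m.' holds; medication administration policy absent → not met
7. lead-paint assessment 778 days ago vs limit 730 → not met
8. staff background re-check 583 days ago vs limit 540 → not met
9. water-quality test 110 days ago vs limit 180 → met
10. emergency drill 769 days ago vs limit 730 → not met
Not met: 1, 2, 3, 4, 5, 6, 7, 8, 10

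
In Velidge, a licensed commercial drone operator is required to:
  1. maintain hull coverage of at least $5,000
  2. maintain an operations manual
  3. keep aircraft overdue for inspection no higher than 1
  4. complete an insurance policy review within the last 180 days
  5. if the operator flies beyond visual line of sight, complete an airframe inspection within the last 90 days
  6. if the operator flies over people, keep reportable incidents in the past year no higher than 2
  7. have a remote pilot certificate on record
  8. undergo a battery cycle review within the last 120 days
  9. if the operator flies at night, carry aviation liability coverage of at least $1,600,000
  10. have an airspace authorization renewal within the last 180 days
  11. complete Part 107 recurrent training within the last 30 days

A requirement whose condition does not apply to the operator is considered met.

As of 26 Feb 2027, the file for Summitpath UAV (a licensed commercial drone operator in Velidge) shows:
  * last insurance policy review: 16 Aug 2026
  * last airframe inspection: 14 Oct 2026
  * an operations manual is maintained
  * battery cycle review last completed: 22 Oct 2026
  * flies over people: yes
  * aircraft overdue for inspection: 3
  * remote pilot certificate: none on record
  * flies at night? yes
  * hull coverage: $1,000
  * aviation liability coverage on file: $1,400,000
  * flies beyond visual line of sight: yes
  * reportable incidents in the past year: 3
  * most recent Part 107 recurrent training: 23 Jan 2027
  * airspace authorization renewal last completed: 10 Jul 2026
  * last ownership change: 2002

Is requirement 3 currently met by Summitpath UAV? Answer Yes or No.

3. aircraft overdue for inspection 3 > 1 → not met

No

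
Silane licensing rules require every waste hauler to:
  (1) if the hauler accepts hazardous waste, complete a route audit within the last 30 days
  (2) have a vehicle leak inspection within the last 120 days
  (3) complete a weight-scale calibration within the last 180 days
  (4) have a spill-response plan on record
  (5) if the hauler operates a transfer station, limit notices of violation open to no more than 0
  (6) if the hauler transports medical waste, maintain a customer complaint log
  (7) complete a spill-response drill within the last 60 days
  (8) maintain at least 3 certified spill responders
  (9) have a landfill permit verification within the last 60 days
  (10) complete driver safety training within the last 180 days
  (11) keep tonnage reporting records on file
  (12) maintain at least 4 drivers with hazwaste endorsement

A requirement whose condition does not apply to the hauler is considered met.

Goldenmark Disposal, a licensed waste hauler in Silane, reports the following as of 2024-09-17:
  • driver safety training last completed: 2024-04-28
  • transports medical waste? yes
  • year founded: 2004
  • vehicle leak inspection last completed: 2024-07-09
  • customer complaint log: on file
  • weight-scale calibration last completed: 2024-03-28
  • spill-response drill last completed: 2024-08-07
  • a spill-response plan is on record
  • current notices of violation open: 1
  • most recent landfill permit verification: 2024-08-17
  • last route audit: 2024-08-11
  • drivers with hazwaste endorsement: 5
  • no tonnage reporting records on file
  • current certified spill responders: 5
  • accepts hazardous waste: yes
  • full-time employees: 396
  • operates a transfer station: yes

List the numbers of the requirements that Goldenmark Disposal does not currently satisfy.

1, 5, 11

1. condition 'accepts hazardous waste' holds; route audit 37 days ago vs limit 30 → not met
2. vehicle leak inspection 70 days ago vs limit 120 → met
3. weight-scale calibration 173 days ago vs limit 180 → met
4. spill-response plan present → met
5. condition 'operates a transfer station' holds; notices of violation open 1 > 0 → not met
6. condition 'transports medical waste' holds; customer complaint log present → met
7. spill-response drill 41 days ago vs limit 60 → met
8. certified spill responders 5 ≥ 3 → met
9. landfill permit verification 31 days ago vs limit 60 → met
10. driver safety training 142 days ago vs limit 180 → met
11. tonnage reporting records absent → not met
12. drivers with hazwaste endorsement 5 ≥ 4 → met
Not met: 1, 5, 11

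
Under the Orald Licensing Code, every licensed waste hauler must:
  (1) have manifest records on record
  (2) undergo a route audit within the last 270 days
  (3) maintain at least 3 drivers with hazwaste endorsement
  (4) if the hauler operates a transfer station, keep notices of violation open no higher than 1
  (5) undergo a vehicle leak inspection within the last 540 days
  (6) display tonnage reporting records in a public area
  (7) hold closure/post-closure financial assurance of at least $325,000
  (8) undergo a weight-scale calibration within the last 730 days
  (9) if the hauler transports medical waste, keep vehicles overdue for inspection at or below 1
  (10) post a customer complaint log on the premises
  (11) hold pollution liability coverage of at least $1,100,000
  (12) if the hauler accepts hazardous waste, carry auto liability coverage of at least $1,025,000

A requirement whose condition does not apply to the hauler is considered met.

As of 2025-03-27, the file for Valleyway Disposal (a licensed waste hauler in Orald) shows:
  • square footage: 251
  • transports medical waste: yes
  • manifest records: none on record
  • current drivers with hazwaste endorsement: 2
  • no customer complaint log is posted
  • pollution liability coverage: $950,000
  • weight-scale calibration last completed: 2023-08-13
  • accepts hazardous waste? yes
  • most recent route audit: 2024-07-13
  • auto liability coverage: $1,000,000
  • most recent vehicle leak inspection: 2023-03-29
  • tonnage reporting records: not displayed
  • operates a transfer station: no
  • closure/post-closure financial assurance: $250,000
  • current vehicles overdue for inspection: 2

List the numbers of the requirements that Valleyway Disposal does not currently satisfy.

1, 3, 5, 6, 7, 9, 10, 11, 12

1. manifest records absent → not met
2. route audit 257 days ago vs limit 270 → met
3. drivers with hazwaste endorsement 2 < 3 → not met
4. condition 'operates a transfer station' does not hold → requirement n/a → met
5. vehicle leak inspection 729 days ago vs limit 540 → not met
6. tonnage reporting records absent → not met
7. closure/post-closure financial assurance $250,000 < $325,000 → not met
8. weight-scale calibration 592 days ago vs limit 730 → met
9. condition 'transports medical waste' holds; vehicles overdue for inspection 2 > 1 → not met
10. customer complaint log absent → not met
11. pollution liability coverage $950,000 < $1,100,000 → not met
12. condition 'accepts hazardous waste' holds; auto liability coverage $1,000,000 < $1,025,000 → not met
Not met: 1, 3, 5, 6, 7, 9, 10, 11, 12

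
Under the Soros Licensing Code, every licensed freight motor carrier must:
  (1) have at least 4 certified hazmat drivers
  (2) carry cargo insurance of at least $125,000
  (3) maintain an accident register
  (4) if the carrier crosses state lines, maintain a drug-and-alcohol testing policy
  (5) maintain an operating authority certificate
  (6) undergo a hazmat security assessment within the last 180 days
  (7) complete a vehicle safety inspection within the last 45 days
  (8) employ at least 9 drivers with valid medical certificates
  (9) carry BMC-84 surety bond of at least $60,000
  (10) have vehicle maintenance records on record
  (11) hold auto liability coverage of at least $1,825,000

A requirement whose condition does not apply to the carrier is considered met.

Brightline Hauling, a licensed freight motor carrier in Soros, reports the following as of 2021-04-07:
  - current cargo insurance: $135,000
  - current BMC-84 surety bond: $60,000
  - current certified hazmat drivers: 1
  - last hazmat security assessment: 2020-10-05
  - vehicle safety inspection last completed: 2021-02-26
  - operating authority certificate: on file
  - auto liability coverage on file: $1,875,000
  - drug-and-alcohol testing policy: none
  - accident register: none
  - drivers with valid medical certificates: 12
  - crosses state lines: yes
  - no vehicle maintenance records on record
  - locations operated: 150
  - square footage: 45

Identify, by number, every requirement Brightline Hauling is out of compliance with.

1. certified hazmat drivers 1 < 4 → not met
2. cargo insurance $135,000 ≥ $125,000 → met
3. accident register absent → not met
4. condition 'crosses state lines' holds; drug-and-alcohol testing policy absent → not met
5. operating authority certificate present → met
6. hazmat security assessment 184 days ago vs limit 180 → not met
7. vehicle safety inspection 40 days ago vs limit 45 → met
8. drivers with valid medical certificates 12 ≥ 9 → met
9. BMC-84 surety bond $60,000 ≥ $60,000 → met
10. vehicle maintenance records absent → not met
11. auto liability coverage $1,875,000 ≥ $1,825,000 → met
Not met: 1, 3, 4, 6, 10

1, 3, 4, 6, 10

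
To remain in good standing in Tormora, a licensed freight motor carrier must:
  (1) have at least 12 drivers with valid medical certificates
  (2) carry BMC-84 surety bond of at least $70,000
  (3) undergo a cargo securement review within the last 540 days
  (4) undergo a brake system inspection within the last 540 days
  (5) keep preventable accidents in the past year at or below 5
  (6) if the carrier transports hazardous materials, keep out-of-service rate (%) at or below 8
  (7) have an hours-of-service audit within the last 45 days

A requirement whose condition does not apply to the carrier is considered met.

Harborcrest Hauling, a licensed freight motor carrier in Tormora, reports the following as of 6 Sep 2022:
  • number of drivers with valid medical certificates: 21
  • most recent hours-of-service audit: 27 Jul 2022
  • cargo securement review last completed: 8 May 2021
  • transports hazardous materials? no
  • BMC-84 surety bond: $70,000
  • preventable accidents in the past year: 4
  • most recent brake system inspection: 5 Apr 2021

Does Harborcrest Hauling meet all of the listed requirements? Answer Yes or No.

1. drivers with valid medical certificates 21 ≥ 12 → met
2. BMC-84 surety bond $70,000 ≥ $70,000 → met
3. cargo securement review 486 days ago vs limit 540 → met
4. brake system inspection 519 days ago vs limit 540 → met
5. preventable accidents in the past year 4 ≤ 5 → met
6. condition 'transports hazardous materials' does not hold → requirement n/a → met
7. hours-of-service audit 41 days ago vs limit 45 → met
All met.

Yes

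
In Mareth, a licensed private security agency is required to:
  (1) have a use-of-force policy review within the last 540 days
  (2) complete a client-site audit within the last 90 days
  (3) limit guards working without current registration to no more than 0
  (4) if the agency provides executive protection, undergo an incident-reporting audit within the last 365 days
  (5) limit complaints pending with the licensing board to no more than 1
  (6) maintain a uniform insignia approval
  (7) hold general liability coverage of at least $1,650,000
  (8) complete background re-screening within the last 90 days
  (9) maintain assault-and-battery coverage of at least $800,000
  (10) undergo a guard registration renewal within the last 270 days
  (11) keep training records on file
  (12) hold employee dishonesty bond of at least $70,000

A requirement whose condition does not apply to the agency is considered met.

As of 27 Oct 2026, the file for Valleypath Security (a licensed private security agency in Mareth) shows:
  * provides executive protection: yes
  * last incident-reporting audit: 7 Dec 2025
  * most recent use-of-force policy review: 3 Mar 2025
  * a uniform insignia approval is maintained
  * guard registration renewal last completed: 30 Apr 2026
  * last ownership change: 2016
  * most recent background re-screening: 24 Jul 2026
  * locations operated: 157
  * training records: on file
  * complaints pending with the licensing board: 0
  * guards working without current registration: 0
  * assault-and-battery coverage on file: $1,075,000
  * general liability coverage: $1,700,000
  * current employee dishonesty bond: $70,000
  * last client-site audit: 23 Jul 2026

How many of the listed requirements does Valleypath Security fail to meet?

1. use-of-force policy review 603 days ago vs limit 540 → not met
2. client-site audit 96 days ago vs limit 90 → not met
3. guards working without current registration 0 ≤ 0 → met
4. condition 'provides executive protection' holds; incident-reporting audit 324 days ago vs limit 365 → met
5. complaints pending with the licensing board 0 ≤ 1 → met
6. uniform insignia approval present → met
7. general liability coverage $1,700,000 ≥ $1,650,000 → met
8. background re-screening 95 days ago vs limit 90 → not met
9. assault-and-battery coverage $1,075,000 ≥ $800,000 → met
10. guard registration renewal 180 days ago vs limit 270 → met
11. training records present → met
12. employee dishonesty bond $70,000 ≥ $70,000 → met
Not met: 3 of 12

3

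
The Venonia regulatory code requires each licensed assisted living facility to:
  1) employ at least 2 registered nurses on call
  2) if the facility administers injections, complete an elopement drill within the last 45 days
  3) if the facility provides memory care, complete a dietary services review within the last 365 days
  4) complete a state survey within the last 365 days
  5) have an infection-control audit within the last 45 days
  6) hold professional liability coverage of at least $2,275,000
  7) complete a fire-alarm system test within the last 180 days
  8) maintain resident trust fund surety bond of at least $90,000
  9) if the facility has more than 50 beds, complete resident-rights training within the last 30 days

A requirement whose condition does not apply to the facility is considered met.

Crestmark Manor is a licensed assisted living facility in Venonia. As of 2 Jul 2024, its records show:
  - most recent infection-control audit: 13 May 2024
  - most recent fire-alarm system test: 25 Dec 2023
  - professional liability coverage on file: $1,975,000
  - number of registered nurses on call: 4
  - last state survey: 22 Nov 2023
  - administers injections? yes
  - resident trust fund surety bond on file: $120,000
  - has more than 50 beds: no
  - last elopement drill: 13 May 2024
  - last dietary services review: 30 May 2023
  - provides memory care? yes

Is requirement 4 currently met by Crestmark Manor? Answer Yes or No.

4. state survey 223 days ago vs limit 365 → met

Yes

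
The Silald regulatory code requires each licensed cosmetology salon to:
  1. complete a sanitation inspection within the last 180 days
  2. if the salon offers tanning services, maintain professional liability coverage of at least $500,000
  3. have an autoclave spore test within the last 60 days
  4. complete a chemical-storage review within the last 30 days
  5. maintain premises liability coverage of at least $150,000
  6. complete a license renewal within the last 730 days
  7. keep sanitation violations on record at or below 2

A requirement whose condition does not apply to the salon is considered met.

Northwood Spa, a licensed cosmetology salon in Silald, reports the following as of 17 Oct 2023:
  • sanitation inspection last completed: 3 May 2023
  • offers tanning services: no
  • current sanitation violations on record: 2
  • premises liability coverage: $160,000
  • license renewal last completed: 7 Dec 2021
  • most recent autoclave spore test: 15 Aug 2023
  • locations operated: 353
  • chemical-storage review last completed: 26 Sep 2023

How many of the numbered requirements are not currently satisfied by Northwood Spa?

1. sanitation inspection 167 days ago vs limit 180 → met
2. condition 'offers tanning services' does not hold → requirement n/a → met
3. autoclave spore test 63 days ago vs limit 60 → not met
4. chemical-storage review 21 days ago vs limit 30 → met
5. premises liability coverage $160,000 ≥ $150,000 → met
6. license renewal 679 days ago vs limit 730 → met
7. sanitation violations on record 2 ≤ 2 → met
Not met: 1 of 7

1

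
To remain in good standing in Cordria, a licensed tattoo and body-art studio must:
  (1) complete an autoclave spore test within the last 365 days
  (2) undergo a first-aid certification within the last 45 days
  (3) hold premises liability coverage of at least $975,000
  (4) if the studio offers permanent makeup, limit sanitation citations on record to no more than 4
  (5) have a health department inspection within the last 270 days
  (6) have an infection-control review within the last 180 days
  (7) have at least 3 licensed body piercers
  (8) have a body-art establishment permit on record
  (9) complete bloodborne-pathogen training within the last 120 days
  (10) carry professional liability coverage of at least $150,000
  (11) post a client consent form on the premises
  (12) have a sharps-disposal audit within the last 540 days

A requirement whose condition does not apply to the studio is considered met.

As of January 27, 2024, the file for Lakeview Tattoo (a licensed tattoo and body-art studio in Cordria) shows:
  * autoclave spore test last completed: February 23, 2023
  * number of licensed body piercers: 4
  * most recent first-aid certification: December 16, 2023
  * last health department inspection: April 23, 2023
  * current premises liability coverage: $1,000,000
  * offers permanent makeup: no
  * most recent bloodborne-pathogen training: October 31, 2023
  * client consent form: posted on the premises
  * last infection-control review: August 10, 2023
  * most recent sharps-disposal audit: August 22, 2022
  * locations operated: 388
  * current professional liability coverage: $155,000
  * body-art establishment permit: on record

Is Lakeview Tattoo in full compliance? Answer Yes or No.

No

1. autoclave spore test 338 days ago vs limit 365 → met
2. first-aid certification 42 days ago vs limit 45 → met
3. premises liability coverage $1,000,000 ≥ $975,000 → met
4. condition 'offers permanent makeup' does not hold → requirement n/a → met
5. health department inspection 279 days ago vs limit 270 → not met
6. infection-control review 170 days ago vs limit 180 → met
7. licensed body piercers 4 ≥ 3 → met
8. body-art establishment permit present → met
9. bloodborne-pathogen training 88 days ago vs limit 120 → met
10. professional liability coverage $155,000 ≥ $150,000 → met
11. client consent form present → met
12. sharps-disposal audit 523 days ago vs limit 540 → met
Not met: 5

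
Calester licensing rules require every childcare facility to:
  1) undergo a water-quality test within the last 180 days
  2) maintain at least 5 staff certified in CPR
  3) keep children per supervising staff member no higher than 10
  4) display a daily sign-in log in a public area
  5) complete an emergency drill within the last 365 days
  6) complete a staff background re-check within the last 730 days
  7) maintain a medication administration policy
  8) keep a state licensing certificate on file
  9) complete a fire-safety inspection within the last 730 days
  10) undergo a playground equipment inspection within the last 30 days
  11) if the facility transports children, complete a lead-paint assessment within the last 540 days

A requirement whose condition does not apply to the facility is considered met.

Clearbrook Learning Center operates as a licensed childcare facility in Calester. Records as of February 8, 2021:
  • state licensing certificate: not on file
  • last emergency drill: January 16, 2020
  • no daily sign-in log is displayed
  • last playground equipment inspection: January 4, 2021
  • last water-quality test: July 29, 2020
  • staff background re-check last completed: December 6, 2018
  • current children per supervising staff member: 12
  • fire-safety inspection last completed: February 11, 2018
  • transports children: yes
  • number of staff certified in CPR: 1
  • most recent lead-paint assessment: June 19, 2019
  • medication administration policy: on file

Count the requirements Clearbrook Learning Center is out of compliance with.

1. water-quality test 194 days ago vs limit 180 → not met
2. staff certified in CPR 1 < 5 → not met
3. children per supervising staff member 12 > 10 → not met
4. daily sign-in log absent → not met
5. emergency drill 389 days ago vs limit 365 → not met
6. staff background re-check 795 days ago vs limit 730 → not met
7. medication administration policy present → met
8. state licensing certificate absent → not met
9. fire-safety inspection 1093 days ago vs limit 730 → not met
10. playground equipment inspection 35 days ago vs limit 30 → not met
11. condition 'transports children' holds; lead-paint assessment 600 days ago vs limit 540 → not met
Not met: 10 of 11

10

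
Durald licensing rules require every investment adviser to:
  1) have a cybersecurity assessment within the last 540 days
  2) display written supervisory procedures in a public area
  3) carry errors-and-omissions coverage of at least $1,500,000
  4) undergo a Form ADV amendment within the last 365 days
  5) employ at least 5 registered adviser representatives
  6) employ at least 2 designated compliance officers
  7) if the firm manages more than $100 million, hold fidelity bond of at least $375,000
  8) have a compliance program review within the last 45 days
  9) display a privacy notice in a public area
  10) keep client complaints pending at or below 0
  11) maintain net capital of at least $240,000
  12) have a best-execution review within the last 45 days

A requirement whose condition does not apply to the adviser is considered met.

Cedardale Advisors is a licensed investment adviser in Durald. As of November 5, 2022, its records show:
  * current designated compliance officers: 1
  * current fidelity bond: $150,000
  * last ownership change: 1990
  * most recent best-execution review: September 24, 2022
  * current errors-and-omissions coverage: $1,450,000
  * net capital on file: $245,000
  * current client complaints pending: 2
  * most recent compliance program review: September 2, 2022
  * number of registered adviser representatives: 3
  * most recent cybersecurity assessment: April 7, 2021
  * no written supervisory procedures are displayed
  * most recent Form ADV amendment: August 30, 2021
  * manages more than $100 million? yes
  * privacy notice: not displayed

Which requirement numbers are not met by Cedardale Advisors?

1. cybersecurity assessment 577 days ago vs limit 540 → not met
2. written supervisory procedures absent → not met
3. errors-and-omissions coverage $1,450,000 < $1,500,000 → not met
4. Form ADV amendment 432 days ago vs limit 365 → not met
5. registered adviser representatives 3 < 5 → not met
6. designated compliance officers 1 < 2 → not met
7. condition 'manages more than $100 million' holds; fidelity bond $150,000 < $375,000 → not met
8. compliance program review 64 days ago vs limit 45 → not met
9. privacy notice absent → not met
10. client complaints pending 2 > 0 → not met
11. net capital $245,000 ≥ $240,000 → met
12. best-execution review 42 days ago vs limit 45 → met
Not met: 1, 2, 3, 4, 5, 6, 7, 8, 9, 10

1, 2, 3, 4, 5, 6, 7, 8, 9, 10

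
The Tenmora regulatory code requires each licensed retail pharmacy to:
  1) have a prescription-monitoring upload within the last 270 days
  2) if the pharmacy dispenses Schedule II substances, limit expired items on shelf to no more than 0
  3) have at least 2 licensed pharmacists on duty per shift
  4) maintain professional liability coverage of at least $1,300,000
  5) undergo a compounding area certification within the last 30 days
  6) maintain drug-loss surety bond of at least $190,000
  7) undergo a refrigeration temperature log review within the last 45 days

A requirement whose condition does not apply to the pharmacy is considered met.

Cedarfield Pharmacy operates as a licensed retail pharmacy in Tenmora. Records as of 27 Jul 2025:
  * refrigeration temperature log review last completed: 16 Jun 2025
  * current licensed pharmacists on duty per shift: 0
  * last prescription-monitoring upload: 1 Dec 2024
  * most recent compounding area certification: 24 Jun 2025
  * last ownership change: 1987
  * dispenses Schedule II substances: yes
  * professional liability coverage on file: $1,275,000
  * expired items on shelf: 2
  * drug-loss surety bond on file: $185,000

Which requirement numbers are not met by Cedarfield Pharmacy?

1. prescription-monitoring upload 238 days ago vs limit 270 → met
2. condition 'dispenses Schedule II substances' holds; expired items on shelf 2 > 0 → not met
3. licensed pharmacists on duty per shift 0 < 2 → not met
4. professional liability coverage $1,275,000 < $1,300,000 → not met
5. compounding area certification 33 days ago vs limit 30 → not met
6. drug-loss surety bond $185,000 < $190,000 → not met
7. refrigeration temperature log review 41 days ago vs limit 45 → met
Not met: 2, 3, 4, 5, 6

2, 3, 4, 5, 6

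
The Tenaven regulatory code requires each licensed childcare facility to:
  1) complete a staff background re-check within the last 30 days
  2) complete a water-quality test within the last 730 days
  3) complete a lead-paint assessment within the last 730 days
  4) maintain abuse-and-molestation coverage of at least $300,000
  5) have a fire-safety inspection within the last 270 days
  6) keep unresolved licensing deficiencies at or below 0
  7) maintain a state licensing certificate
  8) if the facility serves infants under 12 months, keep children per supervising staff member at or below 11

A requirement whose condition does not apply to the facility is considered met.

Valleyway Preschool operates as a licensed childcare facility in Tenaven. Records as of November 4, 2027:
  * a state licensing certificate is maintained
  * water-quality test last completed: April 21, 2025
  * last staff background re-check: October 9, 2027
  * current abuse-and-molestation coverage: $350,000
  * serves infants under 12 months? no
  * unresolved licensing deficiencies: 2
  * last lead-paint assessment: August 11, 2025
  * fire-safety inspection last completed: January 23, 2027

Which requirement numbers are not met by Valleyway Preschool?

1. staff background re-check 26 days ago vs limit 30 → met
2. water-quality test 927 days ago vs limit 730 → not met
3. lead-paint assessment 815 days ago vs limit 730 → not met
4. abuse-and-molestation coverage $350,000 ≥ $300,000 → met
5. fire-safety inspection 285 days ago vs limit 270 → not met
6. unresolved licensing deficiencies 2 > 0 → not met
7. state licensing certificate present → met
8. condition 'serves infants under 12 months' does not hold → requirement n/a → met
Not met: 2, 3, 5, 6

2, 3, 5, 6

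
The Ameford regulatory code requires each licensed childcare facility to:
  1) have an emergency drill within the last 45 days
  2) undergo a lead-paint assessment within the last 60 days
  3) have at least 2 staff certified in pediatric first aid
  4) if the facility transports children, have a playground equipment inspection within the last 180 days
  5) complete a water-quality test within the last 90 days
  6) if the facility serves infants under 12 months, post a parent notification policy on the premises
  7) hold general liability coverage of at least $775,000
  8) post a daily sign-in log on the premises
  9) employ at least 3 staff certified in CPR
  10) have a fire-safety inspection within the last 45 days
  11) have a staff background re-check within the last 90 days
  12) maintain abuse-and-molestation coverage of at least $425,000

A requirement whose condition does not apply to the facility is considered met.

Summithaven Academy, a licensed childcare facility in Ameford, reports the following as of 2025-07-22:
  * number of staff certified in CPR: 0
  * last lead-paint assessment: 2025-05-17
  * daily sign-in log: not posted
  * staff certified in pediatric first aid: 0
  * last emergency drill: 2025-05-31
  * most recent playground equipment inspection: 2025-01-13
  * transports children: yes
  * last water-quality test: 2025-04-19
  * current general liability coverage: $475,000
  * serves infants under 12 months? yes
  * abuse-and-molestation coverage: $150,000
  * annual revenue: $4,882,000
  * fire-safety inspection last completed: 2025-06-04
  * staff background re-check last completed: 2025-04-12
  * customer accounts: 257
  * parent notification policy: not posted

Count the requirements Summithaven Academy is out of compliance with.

12

1. emergency drill 52 days ago vs limit 45 → not met
2. lead-paint assessment 66 days ago vs limit 60 → not met
3. staff certified in pediatric first aid 0 < 2 → not met
4. condition 'transports children' holds; playground equipment inspection 190 days ago vs limit 180 → not met
5. water-quality test 94 days ago vs limit 90 → not met
6. condition 'serves infants under 12 months' holds; parent notification policy absent → not met
7. general liability coverage $475,000 < $775,000 → not met
8. daily sign-in log absent → not met
9. staff certified in CPR 0 < 3 → not met
10. fire-safety inspection 48 days ago vs limit 45 → not met
11. staff background re-check 101 days ago vs limit 90 → not met
12. abuse-and-molestation coverage $150,000 < $425,000 → not met
Not met: 12 of 12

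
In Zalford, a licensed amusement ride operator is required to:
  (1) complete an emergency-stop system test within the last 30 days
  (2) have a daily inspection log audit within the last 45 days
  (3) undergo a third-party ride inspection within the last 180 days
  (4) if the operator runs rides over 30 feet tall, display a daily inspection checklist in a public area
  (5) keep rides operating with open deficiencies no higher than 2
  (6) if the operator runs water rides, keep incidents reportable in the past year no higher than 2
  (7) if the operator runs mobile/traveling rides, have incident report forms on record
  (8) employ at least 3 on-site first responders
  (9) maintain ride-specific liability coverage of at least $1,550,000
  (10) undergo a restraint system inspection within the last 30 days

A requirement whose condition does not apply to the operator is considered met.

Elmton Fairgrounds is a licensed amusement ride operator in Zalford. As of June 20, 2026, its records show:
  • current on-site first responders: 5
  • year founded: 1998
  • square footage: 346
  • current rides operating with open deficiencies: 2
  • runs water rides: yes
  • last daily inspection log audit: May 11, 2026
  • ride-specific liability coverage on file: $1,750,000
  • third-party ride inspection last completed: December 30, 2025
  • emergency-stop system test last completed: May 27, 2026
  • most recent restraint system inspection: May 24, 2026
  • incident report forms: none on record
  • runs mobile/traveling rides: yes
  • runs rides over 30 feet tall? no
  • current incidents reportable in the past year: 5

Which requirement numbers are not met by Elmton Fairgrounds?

1. emergency-stop system test 24 days ago vs limit 30 → met
2. daily inspection log audit 40 days ago vs limit 45 → met
3. third-party ride inspection 172 days ago vs limit 180 → met
4. condition 'runs rides over 30 feet tall' does not hold → requirement n/a → met
5. rides operating with open deficiencies 2 ≤ 2 → met
6. condition 'runs water rides' holds; incidents reportable in the past year 5 > 2 → not met
7. condition 'runs mobile/traveling rides' holds; incident report forms absent → not met
8. on-site first responders 5 ≥ 3 → met
9. ride-specific liability coverage $1,750,000 ≥ $1,550,000 → met
10. restraint system inspection 27 days ago vs limit 30 → met
Not met: 6, 7

6, 7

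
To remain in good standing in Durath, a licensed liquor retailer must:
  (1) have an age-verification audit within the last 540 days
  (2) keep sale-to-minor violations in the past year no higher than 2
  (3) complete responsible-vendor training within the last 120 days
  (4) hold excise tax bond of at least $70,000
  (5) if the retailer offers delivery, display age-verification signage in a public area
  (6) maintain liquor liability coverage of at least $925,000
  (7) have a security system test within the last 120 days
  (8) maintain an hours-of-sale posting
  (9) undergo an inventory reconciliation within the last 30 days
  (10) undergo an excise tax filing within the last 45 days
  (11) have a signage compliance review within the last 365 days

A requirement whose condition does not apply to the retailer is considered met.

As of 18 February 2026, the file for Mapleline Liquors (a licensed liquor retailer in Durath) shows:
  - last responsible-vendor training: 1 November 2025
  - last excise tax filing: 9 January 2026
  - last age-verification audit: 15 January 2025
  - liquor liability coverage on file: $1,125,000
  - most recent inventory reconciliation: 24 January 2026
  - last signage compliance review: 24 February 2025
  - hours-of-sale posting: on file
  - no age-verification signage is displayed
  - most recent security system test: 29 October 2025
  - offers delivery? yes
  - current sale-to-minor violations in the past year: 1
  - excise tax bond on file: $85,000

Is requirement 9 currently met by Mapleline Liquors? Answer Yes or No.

Yes

9. inventory reconciliation 25 days ago vs limit 30 → met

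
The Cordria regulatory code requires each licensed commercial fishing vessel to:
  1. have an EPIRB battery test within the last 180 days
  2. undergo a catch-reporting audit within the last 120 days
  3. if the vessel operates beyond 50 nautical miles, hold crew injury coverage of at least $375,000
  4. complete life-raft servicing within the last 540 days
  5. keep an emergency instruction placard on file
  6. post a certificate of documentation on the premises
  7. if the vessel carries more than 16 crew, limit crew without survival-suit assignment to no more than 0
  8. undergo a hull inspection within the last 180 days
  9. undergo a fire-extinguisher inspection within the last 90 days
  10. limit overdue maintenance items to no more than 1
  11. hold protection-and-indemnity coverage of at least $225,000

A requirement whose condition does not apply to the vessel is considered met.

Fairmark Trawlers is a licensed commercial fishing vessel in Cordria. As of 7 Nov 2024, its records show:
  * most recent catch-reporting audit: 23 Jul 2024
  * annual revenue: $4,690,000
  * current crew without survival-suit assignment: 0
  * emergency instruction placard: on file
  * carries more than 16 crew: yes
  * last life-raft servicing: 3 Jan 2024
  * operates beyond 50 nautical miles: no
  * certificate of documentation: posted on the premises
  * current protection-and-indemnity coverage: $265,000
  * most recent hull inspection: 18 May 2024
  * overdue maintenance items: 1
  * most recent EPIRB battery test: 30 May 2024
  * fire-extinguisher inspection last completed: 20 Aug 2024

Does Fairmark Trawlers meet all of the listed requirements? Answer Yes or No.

Yes

1. EPIRB battery test 161 days ago vs limit 180 → met
2. catch-reporting audit 107 days ago vs limit 120 → met
3. condition 'operates beyond 50 nautical miles' does not hold → requirement n/a → met
4. life-raft servicing 309 days ago vs limit 540 → met
5. emergency instruction placard present → met
6. certificate of documentation present → met
7. condition 'carries more than 16 crew' holds; crew without survival-suit assignment 0 ≤ 0 → met
8. hull inspection 173 days ago vs limit 180 → met
9. fire-extinguisher inspection 79 days ago vs limit 90 → met
10. overdue maintenance items 1 ≤ 1 → met
11. protection-and-indemnity coverage $265,000 ≥ $225,000 → met
All met.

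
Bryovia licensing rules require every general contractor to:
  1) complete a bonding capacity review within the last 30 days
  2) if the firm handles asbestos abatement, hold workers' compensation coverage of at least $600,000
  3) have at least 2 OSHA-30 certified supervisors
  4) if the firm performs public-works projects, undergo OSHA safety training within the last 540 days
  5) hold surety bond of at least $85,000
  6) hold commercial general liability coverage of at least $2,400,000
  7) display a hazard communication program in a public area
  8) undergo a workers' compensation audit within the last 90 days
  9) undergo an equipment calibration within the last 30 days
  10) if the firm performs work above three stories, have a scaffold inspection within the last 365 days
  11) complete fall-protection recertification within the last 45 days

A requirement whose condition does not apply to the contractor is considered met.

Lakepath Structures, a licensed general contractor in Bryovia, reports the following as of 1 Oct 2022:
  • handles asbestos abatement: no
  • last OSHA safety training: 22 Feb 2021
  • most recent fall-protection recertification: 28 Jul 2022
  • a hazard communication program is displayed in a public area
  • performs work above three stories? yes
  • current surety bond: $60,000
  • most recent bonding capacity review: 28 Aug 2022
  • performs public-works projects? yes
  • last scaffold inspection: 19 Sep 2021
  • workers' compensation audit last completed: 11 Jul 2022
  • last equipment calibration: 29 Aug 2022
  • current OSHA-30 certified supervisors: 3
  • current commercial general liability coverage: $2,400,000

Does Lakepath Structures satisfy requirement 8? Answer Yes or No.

Yes

8. workers' compensation audit 82 days ago vs limit 90 → met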